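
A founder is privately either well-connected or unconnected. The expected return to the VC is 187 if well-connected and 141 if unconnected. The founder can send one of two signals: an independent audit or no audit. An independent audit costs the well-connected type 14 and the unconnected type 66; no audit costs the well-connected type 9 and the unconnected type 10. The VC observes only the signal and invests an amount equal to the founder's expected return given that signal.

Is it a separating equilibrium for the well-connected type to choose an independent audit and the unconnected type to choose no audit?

Yes

Under separation the VC infers type exactly: audit → well-connected (pays 187), no audit → unconnected (pays 141).
Well-connected: audit gives 187 − 14 = 173; no audit gives 141 − 9 = 132. No deviation. ✓
Unconnected: no audit gives 141 − 10 = 131; audit gives 187 − 66 = 121. No deviation. ✓
Neither type gains from mimicking the other.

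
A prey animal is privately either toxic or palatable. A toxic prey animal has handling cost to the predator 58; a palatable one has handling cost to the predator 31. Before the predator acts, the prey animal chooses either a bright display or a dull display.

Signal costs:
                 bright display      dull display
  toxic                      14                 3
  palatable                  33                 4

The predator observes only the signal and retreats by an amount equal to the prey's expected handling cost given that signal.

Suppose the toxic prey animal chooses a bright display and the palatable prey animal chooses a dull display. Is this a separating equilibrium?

If types separate, bright display earns payment 58 and dull display earns 31.
Toxic: bright display gives 58 − 14 = 44; dull display gives 31 − 3 = 28. No deviation. ✓
Palatable: dull display gives 31 − 4 = 27; bright display gives 58 − 33 = 25. No deviation. ✓
Both incentive constraints hold.

Yes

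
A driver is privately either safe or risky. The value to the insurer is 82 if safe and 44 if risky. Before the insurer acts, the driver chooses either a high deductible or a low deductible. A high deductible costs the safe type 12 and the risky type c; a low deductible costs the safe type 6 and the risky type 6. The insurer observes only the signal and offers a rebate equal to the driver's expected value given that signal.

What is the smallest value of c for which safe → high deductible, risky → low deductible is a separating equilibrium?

Under separation: high deductible → safe (pays 82); low deductible → risky (pays 44).
Safe: 82 − 12 = 70 ≥ 44 − 6 = 38. Holds regardless of c. ✓
Risky: 44 − 6 ≥ 82 − c, so c ≥ 82 − 38 = 44.

44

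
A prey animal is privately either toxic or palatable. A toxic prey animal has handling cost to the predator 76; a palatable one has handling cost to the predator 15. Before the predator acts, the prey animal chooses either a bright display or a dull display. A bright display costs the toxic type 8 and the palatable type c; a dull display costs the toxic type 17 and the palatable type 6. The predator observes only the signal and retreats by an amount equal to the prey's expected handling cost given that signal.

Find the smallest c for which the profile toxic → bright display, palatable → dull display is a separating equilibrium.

Under separation: bright display → toxic (pays 76); dull display → palatable (pays 15).
Toxic: 76 − 8 = 68 ≥ 15 − 17 = -2. Holds regardless of c. ✓
Palatable: 15 − 6 ≥ 76 − c, so c ≥ 76 − 9 = 67.

67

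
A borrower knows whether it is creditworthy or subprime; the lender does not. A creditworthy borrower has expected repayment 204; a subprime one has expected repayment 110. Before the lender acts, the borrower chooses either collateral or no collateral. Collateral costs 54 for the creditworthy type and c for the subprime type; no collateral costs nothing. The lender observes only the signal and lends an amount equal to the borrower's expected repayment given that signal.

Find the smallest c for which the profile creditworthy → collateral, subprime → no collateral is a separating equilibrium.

94

Under separation: collateral → creditworthy (pays 204); no collateral → subprime (pays 110).
Creditworthy: 204 − 54 = 150 ≥ 110 − 0 = 110. Holds regardless of c. ✓
Subprime: 110 − 0 ≥ 204 − c, so c ≥ 204 − 110 = 94.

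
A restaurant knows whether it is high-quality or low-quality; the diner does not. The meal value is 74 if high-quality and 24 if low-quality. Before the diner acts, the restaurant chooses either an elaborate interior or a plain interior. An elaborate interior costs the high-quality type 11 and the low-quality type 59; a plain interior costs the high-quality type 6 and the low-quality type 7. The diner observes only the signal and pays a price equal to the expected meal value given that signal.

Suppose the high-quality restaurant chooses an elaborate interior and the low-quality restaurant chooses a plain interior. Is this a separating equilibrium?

Yes

Under separation the diner infers type exactly: elaborate interior → high-quality (pays 74), plain interior → low-quality (pays 24).
High-quality: elaborate interior gives 74 − 11 = 63; plain interior gives 24 − 6 = 18. No deviation. ✓
Low-quality: plain interior gives 24 − 7 = 17; elaborate interior gives 74 − 59 = 15. No deviation. ✓
Neither type gains from mimicking the other.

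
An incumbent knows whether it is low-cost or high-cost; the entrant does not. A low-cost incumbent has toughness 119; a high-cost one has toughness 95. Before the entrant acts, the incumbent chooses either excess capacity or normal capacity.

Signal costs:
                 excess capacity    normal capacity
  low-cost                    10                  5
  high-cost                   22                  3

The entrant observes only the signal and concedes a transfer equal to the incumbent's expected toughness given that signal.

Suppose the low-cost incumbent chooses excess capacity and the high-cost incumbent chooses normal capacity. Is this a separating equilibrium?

Under separation the entrant infers type exactly: excess capacity → low-cost (pays 119), normal capacity → high-cost (pays 95).
Low-cost: excess capacity gives 119 − 10 = 109; normal capacity gives 95 − 5 = 90. No deviation. ✓
High-cost: normal capacity gives 95 − 3 = 92; excess capacity gives 119 − 22 = 97. Would deviate. ✗

No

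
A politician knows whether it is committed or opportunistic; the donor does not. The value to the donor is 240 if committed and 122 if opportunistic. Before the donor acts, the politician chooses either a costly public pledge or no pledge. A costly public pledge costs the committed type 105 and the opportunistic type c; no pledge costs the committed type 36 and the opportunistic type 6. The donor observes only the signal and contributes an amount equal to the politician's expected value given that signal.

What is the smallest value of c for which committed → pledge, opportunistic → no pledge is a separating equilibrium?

Under separation: pledge → committed (pays 240); no pledge → opportunistic (pays 122).
Committed: 240 − 105 = 135 ≥ 122 − 36 = 86. Holds regardless of c. ✓
Opportunistic: 122 − 6 ≥ 240 − c, so c ≥ 240 − 116 = 124.

124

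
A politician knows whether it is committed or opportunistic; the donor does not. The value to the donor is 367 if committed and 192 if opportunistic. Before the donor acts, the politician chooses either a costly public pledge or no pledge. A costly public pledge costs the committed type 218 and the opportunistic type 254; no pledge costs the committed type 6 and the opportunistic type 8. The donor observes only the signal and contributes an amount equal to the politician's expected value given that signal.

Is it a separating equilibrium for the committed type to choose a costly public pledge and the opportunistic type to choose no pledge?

Under separation the donor infers type exactly: pledge → committed (pays 367), no pledge → opportunistic (pays 192).
Committed: pledge gives 367 − 218 = 149; no pledge gives 192 − 6 = 186. Would deviate. ✗
Opportunistic: no pledge gives 192 − 8 = 184; pledge gives 367 − 254 = 113. No deviation. ✓

No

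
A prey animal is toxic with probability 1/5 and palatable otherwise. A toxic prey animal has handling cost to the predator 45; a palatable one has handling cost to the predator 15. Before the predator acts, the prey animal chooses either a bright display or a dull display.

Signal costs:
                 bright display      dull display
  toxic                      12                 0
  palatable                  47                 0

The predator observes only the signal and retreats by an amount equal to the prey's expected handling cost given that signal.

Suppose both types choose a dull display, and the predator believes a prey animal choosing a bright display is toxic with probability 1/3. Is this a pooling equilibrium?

At the pooled signal (dull display) the predator holds the prior 1/5 and pays 1/5·45 + 4/5·15 = 21. Off-path (bright display) belief 1/3 gives 1/3·45 + 2/3·15 = 25.
Toxic: dull display gives 21 − 0 = 21; bright display gives 25 − 12 = 13. Stays. ✓
Palatable: dull display gives 21 − 0 = 21; bright display gives 25 − 47 = -22. Stays. ✓

Yes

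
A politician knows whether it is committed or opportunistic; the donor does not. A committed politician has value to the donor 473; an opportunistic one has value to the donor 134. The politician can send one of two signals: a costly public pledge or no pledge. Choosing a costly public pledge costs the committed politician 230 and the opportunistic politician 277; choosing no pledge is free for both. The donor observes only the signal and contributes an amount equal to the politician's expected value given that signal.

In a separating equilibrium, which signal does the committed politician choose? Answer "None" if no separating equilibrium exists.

Try committed → pledge, opportunistic → no pledge:
  If types separate, pledge earns payment 473 and no pledge earns 134.
  Committed: pledge gives 473 − 230 = 243; no pledge gives 134 − 0 = 134. No deviation. ✓
  Opportunistic: no pledge gives 134 − 0 = 134; pledge gives 473 − 277 = 196. Would deviate. ✗
Try committed → no pledge, opportunistic → pledge:
  If types separate, no pledge earns payment 473 and pledge earns 134.
  Committed: no pledge gives 473 − 0 = 473; pledge gives 134 − 230 = -96. No deviation. ✓
  Opportunistic: pledge gives 134 − 277 = -143; no pledge gives 473 − 0 = 473. Would deviate. ✗
Neither assignment is incentive-compatible.

None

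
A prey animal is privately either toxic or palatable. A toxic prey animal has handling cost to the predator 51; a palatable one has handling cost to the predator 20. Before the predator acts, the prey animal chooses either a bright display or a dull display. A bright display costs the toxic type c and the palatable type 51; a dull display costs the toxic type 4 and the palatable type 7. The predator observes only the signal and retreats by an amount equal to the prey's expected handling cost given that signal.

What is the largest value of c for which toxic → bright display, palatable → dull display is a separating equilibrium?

35

Under separation: bright display → toxic (pays 51); dull display → palatable (pays 20).
Palatable: 20 − 7 = 13 ≥ 51 − 51 = 0. Holds regardless of c. ✓
Toxic: 51 − c ≥ 20 − 4, so c ≤ 51 − 16 = 35.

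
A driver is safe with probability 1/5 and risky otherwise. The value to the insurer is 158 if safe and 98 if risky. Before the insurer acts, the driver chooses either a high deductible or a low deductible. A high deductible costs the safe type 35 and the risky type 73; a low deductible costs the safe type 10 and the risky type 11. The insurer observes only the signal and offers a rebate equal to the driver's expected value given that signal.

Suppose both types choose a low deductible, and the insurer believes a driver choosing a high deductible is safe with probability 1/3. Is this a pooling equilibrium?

Yes

At the pooled signal (low deductible) the insurer holds the prior 1/5 and pays 1/5·158 + 4/5·98 = 110. Off-path (high deductible) belief 1/3 gives 1/3·158 + 2/3·98 = 118.
Safe: low deductible gives 110 − 10 = 100; high deductible gives 118 − 35 = 83. Stays. ✓
Risky: low deductible gives 110 − 11 = 99; high deductible gives 118 − 73 = 45. Stays. ✓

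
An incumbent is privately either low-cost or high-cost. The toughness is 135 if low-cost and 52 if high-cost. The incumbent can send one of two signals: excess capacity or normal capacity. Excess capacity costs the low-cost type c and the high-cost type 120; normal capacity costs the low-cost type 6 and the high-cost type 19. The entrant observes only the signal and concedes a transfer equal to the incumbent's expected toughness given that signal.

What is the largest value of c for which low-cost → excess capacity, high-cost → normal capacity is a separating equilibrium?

Under separation: excess capacity → low-cost (pays 135); normal capacity → high-cost (pays 52).
High-cost: 52 − 19 = 33 ≥ 135 − 120 = 15. Holds regardless of c. ✓
Low-cost: 135 − c ≥ 52 − 6, so c ≤ 135 − 46 = 89.

89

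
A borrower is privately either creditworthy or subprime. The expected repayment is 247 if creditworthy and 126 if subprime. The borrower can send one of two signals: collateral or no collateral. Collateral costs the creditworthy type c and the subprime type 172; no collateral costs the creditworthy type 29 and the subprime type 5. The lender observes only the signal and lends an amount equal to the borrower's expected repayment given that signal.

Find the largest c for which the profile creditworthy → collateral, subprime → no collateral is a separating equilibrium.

Under separation: collateral → creditworthy (pays 247); no collateral → subprime (pays 126).
Subprime: 126 − 5 = 121 ≥ 247 − 172 = 75. Holds regardless of c. ✓
Creditworthy: 247 − c ≥ 126 − 29, so c ≤ 247 − 97 = 150.

150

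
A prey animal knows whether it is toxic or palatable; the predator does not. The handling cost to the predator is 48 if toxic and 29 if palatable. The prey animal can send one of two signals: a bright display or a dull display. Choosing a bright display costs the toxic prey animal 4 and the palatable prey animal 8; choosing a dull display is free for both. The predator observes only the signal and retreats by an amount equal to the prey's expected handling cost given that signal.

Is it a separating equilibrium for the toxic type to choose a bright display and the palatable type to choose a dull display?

If types separate, bright display earns payment 48 and dull display earns 29.
Toxic: bright display gives 48 − 4 = 44; dull display gives 29 − 0 = 29. No deviation. ✓
Palatable: dull display gives 29 − 0 = 29; bright display gives 48 − 8 = 40. Would deviate. ✗

No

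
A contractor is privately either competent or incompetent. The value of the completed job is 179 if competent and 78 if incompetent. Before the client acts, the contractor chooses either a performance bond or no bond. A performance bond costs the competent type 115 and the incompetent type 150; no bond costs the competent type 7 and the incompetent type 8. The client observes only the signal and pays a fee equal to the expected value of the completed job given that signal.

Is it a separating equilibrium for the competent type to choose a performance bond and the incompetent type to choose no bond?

Under separation the client infers type exactly: bond → competent (pays 179), no bond → incompetent (pays 78).
Competent: bond gives 179 − 115 = 64; no bond gives 78 − 7 = 71. Would deviate. ✗
Incompetent: no bond gives 78 − 8 = 70; bond gives 179 − 150 = 29. No deviation. ✓

No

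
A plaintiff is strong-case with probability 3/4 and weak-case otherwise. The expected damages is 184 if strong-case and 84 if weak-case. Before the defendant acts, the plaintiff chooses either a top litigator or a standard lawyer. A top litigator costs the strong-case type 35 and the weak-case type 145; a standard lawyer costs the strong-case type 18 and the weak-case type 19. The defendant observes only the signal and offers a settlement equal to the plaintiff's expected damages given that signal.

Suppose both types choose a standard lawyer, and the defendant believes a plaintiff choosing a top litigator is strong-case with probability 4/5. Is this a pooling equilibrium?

Yes

At the pooled signal (standard lawyer) the defendant holds the prior 3/4 and pays 3/4·184 + 1/4·84 = 159. Off-path (top litigator) belief 4/5 gives 4/5·184 + 1/5·84 = 164.
Strong-case: standard lawyer gives 159 − 18 = 141; top litigator gives 164 − 35 = 129. Stays. ✓
Weak-case: standard lawyer gives 159 − 19 = 140; top litigator gives 164 − 145 = 19. Stays. ✓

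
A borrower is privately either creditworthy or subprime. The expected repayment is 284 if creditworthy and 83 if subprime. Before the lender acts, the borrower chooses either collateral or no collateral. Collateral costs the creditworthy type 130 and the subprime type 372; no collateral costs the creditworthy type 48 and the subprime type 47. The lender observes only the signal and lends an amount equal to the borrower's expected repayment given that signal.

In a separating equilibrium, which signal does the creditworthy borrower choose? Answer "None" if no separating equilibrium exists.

Try creditworthy → collateral, subprime → no collateral:
  If types separate, collateral earns payment 284 and no collateral earns 83.
  Creditworthy: collateral gives 284 − 130 = 154; no collateral gives 83 − 48 = 35. No deviation. ✓
  Subprime: no collateral gives 83 − 47 = 36; collateral gives 284 − 372 = -88. No deviation. ✓
Both hold — the creditworthy type sends collateral.

collateral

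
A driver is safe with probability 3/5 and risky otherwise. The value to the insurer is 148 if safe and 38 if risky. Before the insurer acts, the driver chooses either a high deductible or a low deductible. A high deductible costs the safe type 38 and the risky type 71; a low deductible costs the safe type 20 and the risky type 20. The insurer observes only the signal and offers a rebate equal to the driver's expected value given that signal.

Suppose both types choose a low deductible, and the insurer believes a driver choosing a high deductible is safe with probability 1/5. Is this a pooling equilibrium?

Yes

On the equilibrium path (low deductible) the insurer holds the prior 3/5 and pays 3/5·148 + 2/5·38 = 104. Off-path (high deductible) belief 1/5 gives 1/5·148 + 4/5·38 = 60.
Safe: low deductible gives 104 − 20 = 84; high deductible gives 60 − 38 = 22. Stays. ✓
Risky: low deductible gives 104 − 20 = 84; high deductible gives 60 − 71 = -11. Stays. ✓
Beliefs are Bayes-consistent on-path and both types best-respond.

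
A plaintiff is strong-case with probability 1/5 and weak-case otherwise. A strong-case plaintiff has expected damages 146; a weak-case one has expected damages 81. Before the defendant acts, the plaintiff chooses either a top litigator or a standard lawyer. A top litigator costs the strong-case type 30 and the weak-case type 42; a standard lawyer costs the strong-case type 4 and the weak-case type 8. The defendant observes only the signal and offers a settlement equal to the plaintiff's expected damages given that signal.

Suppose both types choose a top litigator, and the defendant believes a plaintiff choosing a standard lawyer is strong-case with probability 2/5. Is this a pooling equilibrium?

No

At the pooled signal (top litigator) the defendant holds the prior 1/5 and pays 1/5·146 + 4/5·81 = 94. Off-path (standard lawyer) belief 2/5 gives 2/5·146 + 3/5·81 = 107.
Strong-case: top litigator gives 94 − 30 = 64; standard lawyer gives 107 − 4 = 103. Deviates. ✗
Weak-case: top litigator gives 94 − 42 = 52; standard lawyer gives 107 − 8 = 99. Deviates. ✗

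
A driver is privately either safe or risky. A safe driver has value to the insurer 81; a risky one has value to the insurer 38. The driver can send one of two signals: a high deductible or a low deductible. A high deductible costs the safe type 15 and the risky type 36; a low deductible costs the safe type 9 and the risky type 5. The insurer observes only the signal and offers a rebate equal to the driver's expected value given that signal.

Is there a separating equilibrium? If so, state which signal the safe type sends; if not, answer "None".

Try safe → high deductible, risky → low deductible:
  If types separate, high deductible earns payment 81 and low deductible earns 38.
  Safe: high deductible gives 81 − 15 = 66; low deductible gives 38 − 9 = 29. No deviation. ✓
  Risky: low deductible gives 38 − 5 = 33; high deductible gives 81 − 36 = 45. Would deviate. ✗
Try safe → low deductible, risky → high deductible:
  If types separate, low deductible earns payment 81 and high deductible earns 38.
  Safe: low deductible gives 81 − 9 = 72; high deductible gives 38 − 15 = 23. No deviation. ✓
  Risky: high deductible gives 38 − 36 = 2; low deductible gives 81 − 5 = 76. Would deviate. ✗
Neither assignment is incentive-compatible.

None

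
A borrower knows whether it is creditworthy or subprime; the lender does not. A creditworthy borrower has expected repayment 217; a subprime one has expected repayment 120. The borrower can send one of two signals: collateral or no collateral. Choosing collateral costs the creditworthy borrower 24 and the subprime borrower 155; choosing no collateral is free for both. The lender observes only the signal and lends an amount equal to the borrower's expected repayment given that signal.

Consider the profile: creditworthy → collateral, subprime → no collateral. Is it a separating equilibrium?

If types separate, collateral earns payment 217 and no collateral earns 120.
Creditworthy: collateral gives 217 − 24 = 193; no collateral gives 120 − 0 = 120. No deviation. ✓
Subprime: no collateral gives 120 − 0 = 120; collateral gives 217 − 155 = 62. No deviation. ✓
Neither type gains from mimicking the other.

Yes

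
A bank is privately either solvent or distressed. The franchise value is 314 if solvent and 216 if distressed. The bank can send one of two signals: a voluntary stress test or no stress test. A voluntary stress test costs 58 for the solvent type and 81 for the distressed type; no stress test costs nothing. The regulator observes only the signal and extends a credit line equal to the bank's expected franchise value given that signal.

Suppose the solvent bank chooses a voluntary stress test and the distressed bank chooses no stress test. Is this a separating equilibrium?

Under separation the regulator infers type exactly: stress test → solvent (pays 314), no stress test → distressed (pays 216).
Solvent: stress test gives 314 − 58 = 256; no stress test gives 216 − 0 = 216. No deviation. ✓
Distressed: no stress test gives 216 − 0 = 216; stress test gives 314 − 81 = 233. Would deviate. ✗

No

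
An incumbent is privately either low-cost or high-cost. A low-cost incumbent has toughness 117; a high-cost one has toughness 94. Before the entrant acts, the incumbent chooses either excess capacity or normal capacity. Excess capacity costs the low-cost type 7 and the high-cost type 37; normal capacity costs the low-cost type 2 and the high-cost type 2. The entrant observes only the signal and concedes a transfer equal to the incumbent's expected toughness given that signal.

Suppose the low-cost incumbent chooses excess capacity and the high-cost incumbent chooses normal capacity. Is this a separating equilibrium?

Yes

Under separation the entrant infers type exactly: excess capacity → low-cost (pays 117), normal capacity → high-cost (pays 94).
Low-cost: excess capacity gives 117 − 7 = 110; normal capacity gives 94 − 2 = 92. No deviation. ✓
High-cost: normal capacity gives 94 − 2 = 92; excess capacity gives 117 − 37 = 80. No deviation. ✓
Neither type gains from mimicking the other.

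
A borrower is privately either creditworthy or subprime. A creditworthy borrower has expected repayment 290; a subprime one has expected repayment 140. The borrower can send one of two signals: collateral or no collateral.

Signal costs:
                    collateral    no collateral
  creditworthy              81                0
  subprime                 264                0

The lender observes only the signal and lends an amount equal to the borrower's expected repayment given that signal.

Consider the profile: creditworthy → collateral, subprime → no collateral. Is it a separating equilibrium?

Yes

Under separation the lender infers type exactly: collateral → creditworthy (pays 290), no collateral → subprime (pays 140).
Creditworthy: collateral gives 290 − 81 = 209; no collateral gives 140 − 0 = 140. No deviation. ✓
Subprime: no collateral gives 140 − 0 = 140; collateral gives 290 − 264 = 26. No deviation. ✓
Neither type gains from mimicking the other.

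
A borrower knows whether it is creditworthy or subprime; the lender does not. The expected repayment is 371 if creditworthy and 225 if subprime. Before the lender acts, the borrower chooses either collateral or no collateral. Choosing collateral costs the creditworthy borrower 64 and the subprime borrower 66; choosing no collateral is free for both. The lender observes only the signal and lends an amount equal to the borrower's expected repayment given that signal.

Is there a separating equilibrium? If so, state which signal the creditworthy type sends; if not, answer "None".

Try creditworthy → collateral, subprime → no collateral:
  If types separate, collateral earns payment 371 and no collateral earns 225.
  Creditworthy: collateral gives 371 − 64 = 307; no collateral gives 225 − 0 = 225. No deviation. ✓
  Subprime: no collateral gives 225 − 0 = 225; collateral gives 371 − 66 = 305. Would deviate. ✗
Try creditworthy → no collateral, subprime → collateral:
  If types separate, no collateral earns payment 371 and collateral earns 225.
  Creditworthy: no collateral gives 371 − 0 = 371; collateral gives 225 − 64 = 161. No deviation. ✓
  Subprime: collateral gives 225 − 66 = 159; no collateral gives 371 − 0 = 371. Would deviate. ✗
Neither assignment is incentive-compatible.

None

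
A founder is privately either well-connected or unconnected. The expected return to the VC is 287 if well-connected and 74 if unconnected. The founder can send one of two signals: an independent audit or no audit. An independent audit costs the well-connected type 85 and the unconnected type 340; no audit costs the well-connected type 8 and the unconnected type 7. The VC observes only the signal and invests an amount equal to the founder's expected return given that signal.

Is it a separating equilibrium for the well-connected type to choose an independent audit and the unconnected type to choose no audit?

If types separate, audit earns payment 287 and no audit earns 74.
Well-connected: audit gives 287 − 85 = 202; no audit gives 74 − 8 = 66. No deviation. ✓
Unconnected: no audit gives 74 − 7 = 67; audit gives 287 − 340 = -53. No deviation. ✓
Neither type gains from mimicking the other.

Yes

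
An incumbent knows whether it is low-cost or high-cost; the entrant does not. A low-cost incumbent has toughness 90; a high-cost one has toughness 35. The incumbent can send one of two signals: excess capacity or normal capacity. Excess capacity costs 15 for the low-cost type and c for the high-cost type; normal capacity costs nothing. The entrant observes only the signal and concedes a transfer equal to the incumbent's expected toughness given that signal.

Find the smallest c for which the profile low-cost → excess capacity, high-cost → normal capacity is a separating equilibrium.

55

Under separation: excess capacity → low-cost (pays 90); normal capacity → high-cost (pays 35).
Low-cost: 90 − 15 = 75 ≥ 35 − 0 = 35. Holds regardless of c. ✓
High-cost: 35 − 0 ≥ 90 − c, so c ≥ 90 − 35 = 55.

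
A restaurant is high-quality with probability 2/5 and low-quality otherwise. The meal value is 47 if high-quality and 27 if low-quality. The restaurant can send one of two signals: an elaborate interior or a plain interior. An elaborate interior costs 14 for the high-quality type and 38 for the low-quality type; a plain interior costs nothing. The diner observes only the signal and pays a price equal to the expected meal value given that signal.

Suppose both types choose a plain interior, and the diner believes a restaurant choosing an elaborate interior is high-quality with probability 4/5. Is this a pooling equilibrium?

Yes

On the equilibrium path (plain interior) the diner holds the prior 2/5 and pays 2/5·47 + 3/5·27 = 35. Off-path (elaborate interior) belief 4/5 gives 4/5·47 + 1/5·27 = 43.
High-quality: plain interior gives 35 − 0 = 35; elaborate interior gives 43 − 14 = 29. Stays. ✓
Low-quality: plain interior gives 35 − 0 = 35; elaborate interior gives 43 − 38 = 5. Stays. ✓
Beliefs are Bayes-consistent on-path and both types best-respond.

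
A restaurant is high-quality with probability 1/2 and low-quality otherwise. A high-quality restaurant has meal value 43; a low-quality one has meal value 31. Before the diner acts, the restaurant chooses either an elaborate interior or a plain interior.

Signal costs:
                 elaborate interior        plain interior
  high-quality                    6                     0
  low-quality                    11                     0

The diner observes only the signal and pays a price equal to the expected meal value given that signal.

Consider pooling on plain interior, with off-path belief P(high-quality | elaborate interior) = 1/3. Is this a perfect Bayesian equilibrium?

At the pooled signal (plain interior) the diner holds the prior 1/2 and pays 1/2·43 + 1/2·31 = 37. Off-path (elaborate interior) belief 1/3 gives 1/3·43 + 2/3·31 = 35.
High-quality: plain interior gives 37 − 0 = 37; elaborate interior gives 35 − 6 = 29. Stays. ✓
Low-quality: plain interior gives 37 − 0 = 37; elaborate interior gives 35 − 11 = 24. Stays. ✓

Yes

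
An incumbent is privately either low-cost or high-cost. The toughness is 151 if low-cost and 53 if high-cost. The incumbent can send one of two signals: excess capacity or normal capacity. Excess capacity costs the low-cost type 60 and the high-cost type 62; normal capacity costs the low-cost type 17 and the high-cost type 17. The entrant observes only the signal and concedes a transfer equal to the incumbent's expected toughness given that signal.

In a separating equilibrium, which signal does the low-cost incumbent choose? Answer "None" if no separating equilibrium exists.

Try low-cost → excess capacity, high-cost → normal capacity:
  Under separation the entrant infers type exactly: excess capacity → low-cost (pays 151), normal capacity → high-cost (pays 53).
  Low-cost: excess capacity gives 151 − 60 = 91; normal capacity gives 53 − 17 = 36. No deviation. ✓
  High-cost: normal capacity gives 53 − 17 = 36; excess capacity gives 151 − 62 = 89. Would deviate. ✗
Try low-cost → normal capacity, high-cost → excess capacity:
  Under separation the entrant infers type exactly: normal capacity → low-cost (pays 151), excess capacity → high-cost (pays 53).
  Low-cost: normal capacity gives 151 − 17 = 134; excess capacity gives 53 − 60 = -7. No deviation. ✓
  High-cost: excess capacity gives 53 − 62 = -9; normal capacity gives 151 − 17 = 134. Would deviate. ✗
Neither assignment is incentive-compatible.

None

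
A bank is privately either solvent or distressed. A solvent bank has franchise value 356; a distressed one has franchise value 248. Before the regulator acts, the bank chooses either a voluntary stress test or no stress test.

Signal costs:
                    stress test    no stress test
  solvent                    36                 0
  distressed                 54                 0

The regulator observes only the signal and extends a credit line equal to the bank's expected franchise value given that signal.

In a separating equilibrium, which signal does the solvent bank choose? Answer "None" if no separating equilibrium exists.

Try solvent → stress test, distressed → no stress test:
  Under separation the regulator infers type exactly: stress test → solvent (pays 356), no stress test → distressed (pays 248).
  Solvent: stress test gives 356 − 36 = 320; no stress test gives 248 − 0 = 248. No deviation. ✓
  Distressed: no stress test gives 248 − 0 = 248; stress test gives 356 − 54 = 302. Would deviate. ✗
Try solvent → no stress test, distressed → stress test:
  Under separation the regulator infers type exactly: no stress test → solvent (pays 356), stress test → distressed (pays 248).
  Solvent: no stress test gives 356 − 0 = 356; stress test gives 248 − 36 = 212. No deviation. ✓
  Distressed: stress test gives 248 − 54 = 194; no stress test gives 356 − 0 = 356. Would deviate. ✗
Neither assignment is incentive-compatible.

None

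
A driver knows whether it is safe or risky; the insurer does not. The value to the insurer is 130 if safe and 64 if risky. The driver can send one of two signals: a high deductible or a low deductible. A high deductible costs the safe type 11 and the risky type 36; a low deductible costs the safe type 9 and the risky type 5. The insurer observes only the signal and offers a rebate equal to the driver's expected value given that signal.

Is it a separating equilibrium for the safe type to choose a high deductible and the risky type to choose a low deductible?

No

If types separate, high deductible earns payment 130 and low deductible earns 64.
Safe: high deductible gives 130 − 11 = 119; low deductible gives 64 − 9 = 55. No deviation. ✓
Risky: low deductible gives 64 − 5 = 59; high deductible gives 130 − 36 = 94. Would deviate. ✗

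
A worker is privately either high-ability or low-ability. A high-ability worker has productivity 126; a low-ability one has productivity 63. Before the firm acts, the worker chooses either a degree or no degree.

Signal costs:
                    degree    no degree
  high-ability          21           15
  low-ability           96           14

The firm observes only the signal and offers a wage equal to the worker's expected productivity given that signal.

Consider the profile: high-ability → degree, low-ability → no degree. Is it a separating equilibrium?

Yes

If types separate, degree earns payment 126 and no degree earns 63.
High-ability: degree gives 126 − 21 = 105; no degree gives 63 − 15 = 48. No deviation. ✓
Low-ability: no degree gives 63 − 14 = 49; degree gives 126 − 96 = 30. No deviation. ✓
Both incentive constraints hold.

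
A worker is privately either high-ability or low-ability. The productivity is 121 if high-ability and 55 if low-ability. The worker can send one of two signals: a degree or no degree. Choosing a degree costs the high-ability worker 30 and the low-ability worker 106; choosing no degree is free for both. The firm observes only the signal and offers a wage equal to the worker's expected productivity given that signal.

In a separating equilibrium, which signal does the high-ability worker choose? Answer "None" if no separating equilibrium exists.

degree

Try high-ability → degree, low-ability → no degree:
  If types separate, degree earns payment 121 and no degree earns 55.
  High-ability: degree gives 121 − 30 = 91; no degree gives 55 − 0 = 55. No deviation. ✓
  Low-ability: no degree gives 55 − 0 = 55; degree gives 121 − 106 = 15. No deviation. ✓
Both hold — the high-ability type sends degree.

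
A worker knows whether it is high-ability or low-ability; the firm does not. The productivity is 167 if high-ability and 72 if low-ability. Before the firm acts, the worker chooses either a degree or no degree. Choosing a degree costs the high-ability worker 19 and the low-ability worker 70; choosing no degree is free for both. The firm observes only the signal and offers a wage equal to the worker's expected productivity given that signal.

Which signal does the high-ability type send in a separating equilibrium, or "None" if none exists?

None

Try high-ability → degree, low-ability → no degree:
  If types separate, degree earns payment 167 and no degree earns 72.
  High-ability: degree gives 167 − 19 = 148; no degree gives 72 − 0 = 72. No deviation. ✓
  Low-ability: no degree gives 72 − 0 = 72; degree gives 167 − 70 = 97. Would deviate. ✗
Try high-ability → no degree, low-ability → degree:
  If types separate, no degree earns payment 167 and degree earns 72.
  High-ability: no degree gives 167 − 0 = 167; degree gives 72 − 19 = 53. No deviation. ✓
  Low-ability: degree gives 72 − 70 = 2; no degree gives 167 − 0 = 167. Would deviate. ✗
Neither assignment is incentive-compatible.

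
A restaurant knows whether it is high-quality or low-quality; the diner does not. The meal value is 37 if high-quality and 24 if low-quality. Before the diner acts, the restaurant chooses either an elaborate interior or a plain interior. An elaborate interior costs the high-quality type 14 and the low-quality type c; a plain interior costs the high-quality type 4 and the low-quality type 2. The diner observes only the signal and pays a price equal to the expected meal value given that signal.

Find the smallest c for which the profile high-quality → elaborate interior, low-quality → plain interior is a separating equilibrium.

Under separation: elaborate interior → high-quality (pays 37); plain interior → low-quality (pays 24).
High-quality: 37 − 14 = 23 ≥ 24 − 4 = 20. Holds regardless of c. ✓
Low-quality: 24 − 2 ≥ 37 − c, so c ≥ 37 − 22 = 15.

15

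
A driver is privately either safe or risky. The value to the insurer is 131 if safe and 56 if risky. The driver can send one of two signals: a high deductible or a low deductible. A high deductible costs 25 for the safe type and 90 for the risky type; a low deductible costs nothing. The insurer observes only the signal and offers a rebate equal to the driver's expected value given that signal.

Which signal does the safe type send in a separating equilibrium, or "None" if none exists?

high deductible

Try safe → high deductible, risky → low deductible:
  Under separation the insurer infers type exactly: high deductible → safe (pays 131), low deductible → risky (pays 56).
  Safe: high deductible gives 131 − 25 = 106; low deductible gives 56 − 0 = 56. No deviation. ✓
  Risky: low deductible gives 56 − 0 = 56; high deductible gives 131 − 90 = 41. No deviation. ✓
Both hold — the safe type sends high deductible.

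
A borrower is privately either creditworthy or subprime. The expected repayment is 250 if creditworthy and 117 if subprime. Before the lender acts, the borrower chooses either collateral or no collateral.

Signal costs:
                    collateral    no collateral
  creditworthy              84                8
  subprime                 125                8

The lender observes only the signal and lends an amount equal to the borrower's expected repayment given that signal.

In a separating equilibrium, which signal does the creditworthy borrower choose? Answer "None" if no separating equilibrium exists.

Try creditworthy → collateral, subprime → no collateral:
  If types separate, collateral earns payment 250 and no collateral earns 117.
  Creditworthy: collateral gives 250 − 84 = 166; no collateral gives 117 − 8 = 109. No deviation. ✓
  Subprime: no collateral gives 117 − 8 = 109; collateral gives 250 − 125 = 125. Would deviate. ✗
Try creditworthy → no collateral, subprime → collateral:
  If types separate, no collateral earns payment 250 and collateral earns 117.
  Creditworthy: no collateral gives 250 − 8 = 242; collateral gives 117 − 84 = 33. No deviation. ✓
  Subprime: collateral gives 117 − 125 = -8; no collateral gives 250 − 8 = 242. Would deviate. ✗
Neither assignment is incentive-compatible.

None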